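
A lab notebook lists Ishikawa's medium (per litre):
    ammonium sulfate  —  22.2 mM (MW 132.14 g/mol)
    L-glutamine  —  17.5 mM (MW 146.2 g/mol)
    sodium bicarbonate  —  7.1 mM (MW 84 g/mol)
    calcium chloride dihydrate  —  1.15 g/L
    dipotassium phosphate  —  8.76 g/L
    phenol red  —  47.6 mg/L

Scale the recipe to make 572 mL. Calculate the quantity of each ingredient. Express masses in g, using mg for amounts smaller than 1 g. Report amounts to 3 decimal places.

Working volume: 572 mL = 0.572 L.
ammonium sulfate: 22.2 mmol/L × 132.14 g/mol × 0.572 L ÷ 1000 = 1.678 g
L-glutamine: 17.5 mmol/L × 146.2 g/mol × 0.572 L ÷ 1000 = 1.463 g
sodium bicarbonate: 7.1 mmol/L × 84 mg/mmol × 0.572 L = 341.141 mg
calcium chloride dihydrate: 1.15 g/L × 0.572 L = 0.6578 g = 657.800 mg
dipotassium phosphate: 8.76 g/L × 0.572 L = 5.011 g
phenol red: 47.6 mg/L × 0.572 L = 27.227 mg

ammonium sulfate 1.678 g; L-glutamine 1.463 g; sodium bicarbonate 341.141 mg; calcium chloride dihydrate 657.800 mg; dipotassium phosphate 5.011 g; phenol red 27.227 mg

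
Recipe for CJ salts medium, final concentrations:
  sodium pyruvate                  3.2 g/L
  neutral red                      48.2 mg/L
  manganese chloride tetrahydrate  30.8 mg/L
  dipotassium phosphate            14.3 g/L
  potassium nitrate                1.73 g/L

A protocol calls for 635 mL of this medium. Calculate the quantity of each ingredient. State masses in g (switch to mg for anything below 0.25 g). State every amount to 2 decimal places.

sodium pyruvate 2.03 g; neutral red 30.61 mg; manganese chloride tetrahydrate 19.56 mg; dipotassium phosphate 9.08 g; potassium nitrate 1.10 g

Scale factor relative to 1 L: 0.635.
sodium pyruvate: 3.2 g/L × 0.635 L = 2.03 g
neutral red: 48.2 mg/L × 0.635 L = 30.61 mg
manganese chloride tetrahydrate: 30.8 mg/L × 0.635 L = 19.56 mg
dipotassium phosphate: 14.3 g/L × 0.635 L = 9.08 g
potassium nitrate: 1.73 g/L × 0.635 L = 1.10 g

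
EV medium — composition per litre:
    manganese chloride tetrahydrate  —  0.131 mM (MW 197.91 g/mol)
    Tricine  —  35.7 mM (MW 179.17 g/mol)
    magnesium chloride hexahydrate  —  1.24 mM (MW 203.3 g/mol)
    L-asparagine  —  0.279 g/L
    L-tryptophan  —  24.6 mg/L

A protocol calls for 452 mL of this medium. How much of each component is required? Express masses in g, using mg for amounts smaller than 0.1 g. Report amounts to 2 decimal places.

manganese chloride tetrahydrate 11.72 mg; Tricine 2.89 g; magnesium chloride hexahydrate 0.11 g; L-asparagine 0.13 g; L-tryptophan 11.12 mg

Working volume: 452 mL = 0.452 L.
manganese chloride tetrahydrate: 0.131 mmol/L × 197.91 mg/mmol × 0.452 L = 11.72 mg
Tricine: 35.7 mmol/L × 179.17 g/mol × 0.452 L ÷ 1000 = 2.89 g
magnesium chloride hexahydrate: 1.24 mmol/L × 203.3 g/mol × 0.452 L ÷ 1000 = 0.11 g
L-asparagine: 0.279 g/L × 0.452 L = 0.13 g
L-tryptophan: 24.6 mg/L × 0.452 L = 11.12 mg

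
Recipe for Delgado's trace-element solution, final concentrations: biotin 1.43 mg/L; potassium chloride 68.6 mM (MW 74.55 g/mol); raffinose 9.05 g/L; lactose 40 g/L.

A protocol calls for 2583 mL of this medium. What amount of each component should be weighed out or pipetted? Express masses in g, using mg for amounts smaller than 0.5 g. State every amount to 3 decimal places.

biotin 3.694 mg; potassium chloride 13.210 g; raffinose 23.376 g; lactose 103.320 g

Scale factor relative to 1 L: 2.583.
biotin: 1.43 mg/L × 2.583 L = 3.694 mg
potassium chloride: 68.6 mmol/L × 74.55 g/mol × 2.583 L ÷ 1000 = 13.210 g
raffinose: 9.05 g/L × 2.583 L = 23.376 g
lactose: 40 g/L × 2.583 L = 103.320 g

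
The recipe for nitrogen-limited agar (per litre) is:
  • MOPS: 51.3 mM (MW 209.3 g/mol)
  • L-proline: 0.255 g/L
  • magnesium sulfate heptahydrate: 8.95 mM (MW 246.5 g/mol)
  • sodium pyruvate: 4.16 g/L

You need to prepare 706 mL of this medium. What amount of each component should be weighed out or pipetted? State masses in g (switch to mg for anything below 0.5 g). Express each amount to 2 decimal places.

Working volume: 706 mL = 0.706 L.
MOPS: 51.3 mmol/L × 209.3 g/mol × 0.706 L ÷ 1000 = 7.58 g
L-proline: 0.255 g/L × 0.706 L = 0.18003 g = 180.03 mg
magnesium sulfate heptahydrate: 8.95 mmol/L × 246.5 g/mol × 0.706 L ÷ 1000 = 1.56 g
sodium pyruvate: 4.16 g/L × 0.706 L = 2.94 g

MOPS 7.58 g; L-proline 180.03 mg; magnesium sulfate heptahydrate 1.56 g; sodium pyruvate 2.94 g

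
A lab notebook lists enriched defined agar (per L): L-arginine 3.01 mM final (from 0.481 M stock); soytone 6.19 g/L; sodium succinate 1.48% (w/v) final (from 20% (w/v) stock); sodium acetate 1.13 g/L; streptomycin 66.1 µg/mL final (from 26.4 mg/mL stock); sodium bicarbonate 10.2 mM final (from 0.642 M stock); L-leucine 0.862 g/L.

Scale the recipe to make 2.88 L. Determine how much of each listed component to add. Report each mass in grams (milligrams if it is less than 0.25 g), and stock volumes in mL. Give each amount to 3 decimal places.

Working volume: 2.88 L.
L-arginine: C1V1 = C2V2 → 3.01 mM × 2880 mL ÷ 481 mM = 18.022 mL
soytone: 6.19 g/L × 2.88 L = 17.827 g
sodium succinate: V = C2·V2/C1 = 1.48% ÷ 20% × 2880 mL = 213.120 mL
sodium acetate: 1.13 g/L × 2.88 L = 3.254 g
streptomycin: dilute stock: 66.1 µg/mL × 2880 mL ÷ 26400 µg/mL = 7.211 mL
sodium bicarbonate: C1V1 = C2V2 → 10.2 mM × 2880 mL ÷ 642 mM = 45.757 mL
L-leucine: 0.862 g/L × 2.88 L = 2.483 g

L-arginine 18.022 mL; soytone 17.827 g; sodium succinate 213.120 mL; sodium acetate 3.254 g; streptomycin 7.211 mL; sodium bicarbonate 45.757 mL; L-leucine 2.483 g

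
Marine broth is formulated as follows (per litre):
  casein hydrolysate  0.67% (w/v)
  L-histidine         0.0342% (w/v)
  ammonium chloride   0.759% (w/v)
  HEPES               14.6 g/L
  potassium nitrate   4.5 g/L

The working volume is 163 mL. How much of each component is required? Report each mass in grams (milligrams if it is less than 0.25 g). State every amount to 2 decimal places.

casein hydrolysate 1.09 g; L-histidine 55.75 mg; ammonium chloride 1.24 g; HEPES 2.38 g; potassium nitrate 0.73 g

Target volume = 163 mL = 0.163 L.
casein hydrolysate: 0.67% w/v = 6.7 g/L → 6.7 × 0.163 L = 1.09 g
L-histidine: 0.0342 g per 100 mL × 163 mL ÷ 100 = 0.055746 g = 55.75 mg
ammonium chloride: 0.759 g per 100 mL × 163 mL ÷ 100 = 1.24 g
HEPES: 14.6 g/L × 0.163 L = 2.38 g
potassium nitrate: 4.5 g/L × 0.163 L = 0.73 g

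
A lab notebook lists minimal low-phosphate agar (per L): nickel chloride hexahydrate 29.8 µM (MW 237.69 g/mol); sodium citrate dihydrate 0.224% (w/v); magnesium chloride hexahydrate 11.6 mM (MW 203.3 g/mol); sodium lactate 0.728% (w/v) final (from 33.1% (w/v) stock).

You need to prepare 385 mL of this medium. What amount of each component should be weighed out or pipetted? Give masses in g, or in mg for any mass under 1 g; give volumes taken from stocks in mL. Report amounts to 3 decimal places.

Target volume = 385 mL = 0.385 L.
nickel chloride hexahydrate: 29.8 µmol/L × 237.69 g/mol × 0.385 L ÷ 1000 = 2.727 mg
sodium citrate dihydrate: 0.224 g per 100 mL × 385 mL ÷ 100 = 0.8624 g = 862.400 mg
magnesium chloride hexahydrate: 11.6 mmol/L × 203.3 mg/mmol × 0.385 L = 907.938 mg
sodium lactate: C1V1 = C2V2 → 0.728% ÷ 33.1% × 385 mL = 8.468 mL

nickel chloride hexahydrate 2.727 mg; sodium citrate dihydrate 862.400 mg; magnesium chloride hexahydrate 907.938 mg; sodium lactate 8.468 mL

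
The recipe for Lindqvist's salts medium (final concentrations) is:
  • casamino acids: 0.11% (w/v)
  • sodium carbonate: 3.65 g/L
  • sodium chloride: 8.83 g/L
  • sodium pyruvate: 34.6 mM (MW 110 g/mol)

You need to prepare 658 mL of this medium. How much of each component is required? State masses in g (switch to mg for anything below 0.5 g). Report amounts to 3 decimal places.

Target volume = 658 mL = 0.658 L.
casamino acids: 0.11% w/v = 1.1 g/L → 1.1 × 0.658 L = 0.724 g
sodium carbonate: 3.65 g/L × 0.658 L = 2.402 g
sodium chloride: 8.83 g/L × 0.658 L = 5.810 g
sodium pyruvate: 34.6 mmol/L × 110 g/mol × 0.658 L ÷ 1000 = 2.504 g

casamino acids 0.724 g; sodium carbonate 2.402 g; sodium chloride 5.810 g; sodium pyruvate 2.504 g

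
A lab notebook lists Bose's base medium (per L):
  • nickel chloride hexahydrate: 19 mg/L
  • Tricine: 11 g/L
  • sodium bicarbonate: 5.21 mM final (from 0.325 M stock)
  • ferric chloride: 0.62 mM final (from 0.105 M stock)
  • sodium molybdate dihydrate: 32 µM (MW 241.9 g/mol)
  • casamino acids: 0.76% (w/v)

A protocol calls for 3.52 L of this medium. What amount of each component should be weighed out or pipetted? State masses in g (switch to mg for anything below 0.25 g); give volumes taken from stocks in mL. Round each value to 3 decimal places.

nickel chloride hexahydrate 66.880 mg; Tricine 38.720 g; sodium bicarbonate 56.428 mL; ferric chloride 20.785 mL; sodium molybdate dihydrate 27.248 mg; casamino acids 26.752 g

Working volume: 3.52 L.
nickel chloride hexahydrate: 19 mg/L × 3.52 L = 66.880 mg
Tricine: 11 g/L × 3.52 L = 38.720 g
sodium bicarbonate: C1V1 = C2V2 → 5.21 mM × 3520 mL ÷ 325 mM = 56.428 mL
ferric chloride: C1V1 = C2V2 → 0.62 mM × 3520 mL ÷ 105 mM = 20.785 mL
sodium molybdate dihydrate: 32 µmol/L × 241.9 g/mol × 3.52 L ÷ 1000 = 27.248 mg
casamino acids: 0.76% w/v = 7.6 g/L → 7.6 × 3.52 L = 26.752 g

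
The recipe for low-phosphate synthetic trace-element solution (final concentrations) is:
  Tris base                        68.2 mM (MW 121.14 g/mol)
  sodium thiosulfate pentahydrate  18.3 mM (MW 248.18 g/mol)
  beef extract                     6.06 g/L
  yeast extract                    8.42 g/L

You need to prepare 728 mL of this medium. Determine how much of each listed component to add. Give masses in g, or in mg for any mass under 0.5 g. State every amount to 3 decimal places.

Working volume: 728 mL = 0.728 L.
Tris base: 68.2 mmol/L × 121.14 g/mol × 0.728 L ÷ 1000 = 6.015 g
sodium thiosulfate pentahydrate: 18.3 mmol/L × 248.18 g/mol × 0.728 L ÷ 1000 = 3.306 g
beef extract: 6.06 g/L × 0.728 L = 4.412 g
yeast extract: 8.42 g/L × 0.728 L = 6.130 g

Tris base 6.015 g; sodium thiosulfate pentahydrate 3.306 g; beef extract 4.412 g; yeast extract 6.130 g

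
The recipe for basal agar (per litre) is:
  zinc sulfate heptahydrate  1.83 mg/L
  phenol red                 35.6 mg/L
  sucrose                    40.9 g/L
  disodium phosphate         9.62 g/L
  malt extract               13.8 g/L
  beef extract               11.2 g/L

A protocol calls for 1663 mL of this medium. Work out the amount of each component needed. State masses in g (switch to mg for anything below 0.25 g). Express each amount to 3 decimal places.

zinc sulfate heptahydrate 3.043 mg; phenol red 59.203 mg; sucrose 68.017 g; disodium phosphate 15.998 g; malt extract 22.949 g; beef extract 18.626 g

Target volume = 1663 mL = 1.663 L.
zinc sulfate heptahydrate: 1.83 mg/L × 1.663 L = 3.043 mg
phenol red: 35.6 mg/L × 1.663 L = 59.203 mg
sucrose: 40.9 g/L × 1.663 L = 68.017 g
disodium phosphate: 9.62 g/L × 1.663 L = 15.998 g
malt extract: 13.8 g/L × 1.663 L = 22.949 g
beef extract: 11.2 g/L × 1.663 L = 18.626 g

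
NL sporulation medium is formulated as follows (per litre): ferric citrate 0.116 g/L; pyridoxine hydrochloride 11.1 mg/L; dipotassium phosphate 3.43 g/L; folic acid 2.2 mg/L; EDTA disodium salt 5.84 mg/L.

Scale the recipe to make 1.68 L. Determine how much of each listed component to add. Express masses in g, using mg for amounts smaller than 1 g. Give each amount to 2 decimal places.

Scale factor relative to 1 L: 1.68.
ferric citrate: 0.116 g/L × 1.68 L = 0.19488 g = 194.88 mg
pyridoxine hydrochloride: 11.1 mg/L × 1.68 L = 18.65 mg
dipotassium phosphate: 3.43 g/L × 1.68 L = 5.76 g
folic acid: 2.2 mg/L × 1.68 L = 3.70 mg
EDTA disodium salt: 5.84 mg/L × 1.68 L = 9.81 mg

ferric citrate 194.88 mg; pyridoxine hydrochloride 18.65 mg; dipotassium phosphate 5.76 g; folic acid 3.70 mg; EDTA disodium salt 9.81 mg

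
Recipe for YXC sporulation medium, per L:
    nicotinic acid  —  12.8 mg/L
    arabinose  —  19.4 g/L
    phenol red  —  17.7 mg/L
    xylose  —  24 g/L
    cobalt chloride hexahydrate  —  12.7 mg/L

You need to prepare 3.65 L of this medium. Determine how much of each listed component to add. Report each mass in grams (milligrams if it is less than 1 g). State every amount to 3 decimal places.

nicotinic acid 46.720 mg; arabinose 70.810 g; phenol red 64.605 mg; xylose 87.600 g; cobalt chloride hexahydrate 46.355 mg

Working volume: 3.65 L.
nicotinic acid: 12.8 mg/L × 3.65 L = 46.720 mg
arabinose: 19.4 g/L × 3.65 L = 70.810 g
phenol red: 17.7 mg/L × 3.65 L = 64.605 mg
xylose: 24 g/L × 3.65 L = 87.600 g
cobalt chloride hexahydrate: 12.7 mg/L × 3.65 L = 46.355 mg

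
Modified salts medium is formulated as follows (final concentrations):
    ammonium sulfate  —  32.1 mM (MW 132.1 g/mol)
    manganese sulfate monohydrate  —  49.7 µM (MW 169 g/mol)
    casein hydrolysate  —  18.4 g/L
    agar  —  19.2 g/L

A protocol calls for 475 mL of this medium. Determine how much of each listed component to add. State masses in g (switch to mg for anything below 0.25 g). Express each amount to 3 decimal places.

ammonium sulfate 2.014 g; manganese sulfate monohydrate 3.990 mg; casein hydrolysate 8.740 g; agar 9.120 g

Scale factor relative to 1 L: 0.475.
ammonium sulfate: 32.1 mmol/L × 132.1 g/mol × 0.475 L ÷ 1000 = 2.014 g
manganese sulfate monohydrate: 49.7 µmol/L × 169 g/mol × 0.475 L ÷ 1000 = 3.990 mg
casein hydrolysate: 18.4 g/L × 0.475 L = 8.740 g
agar: 19.2 g/L × 0.475 L = 9.120 g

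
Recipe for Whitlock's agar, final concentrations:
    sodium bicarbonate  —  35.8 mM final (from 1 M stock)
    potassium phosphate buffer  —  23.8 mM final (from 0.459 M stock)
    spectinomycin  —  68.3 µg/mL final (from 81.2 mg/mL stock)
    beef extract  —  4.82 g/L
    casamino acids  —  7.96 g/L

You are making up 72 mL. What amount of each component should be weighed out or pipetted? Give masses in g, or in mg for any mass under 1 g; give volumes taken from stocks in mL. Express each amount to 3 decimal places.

Scale factor relative to 1 L: 0.072.
sodium bicarbonate: V = C2·V2/C1 = 35.8 mM × 72 mL ÷ 1000 mM = 2.578 mL
potassium phosphate buffer: V = C2·V2/C1 = 23.8 mM × 72 mL ÷ 459 mM = 3.733 mL
spectinomycin: V = C2·V2/C1 = 68.3 µg/mL × 72 mL ÷ 81200 µg/mL = 0.061 mL
beef extract: 4.82 g/L × 0.072 L = 0.34704 g = 347.040 mg
casamino acids: 7.96 g/L × 0.072 L = 0.57312 g = 573.120 mg

sodium bicarbonate 2.578 mL; potassium phosphate buffer 3.733 mL; spectinomycin 0.061 mL; beef extract 347.040 mg; casamino acids 573.120 mg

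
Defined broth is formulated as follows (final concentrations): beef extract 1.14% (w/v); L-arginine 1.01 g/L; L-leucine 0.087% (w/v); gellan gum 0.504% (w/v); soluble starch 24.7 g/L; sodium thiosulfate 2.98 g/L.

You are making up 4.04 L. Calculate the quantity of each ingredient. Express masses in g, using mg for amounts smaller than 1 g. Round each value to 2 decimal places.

Scale factor relative to 1 L: 4.04.
beef extract: 1.14 g per 100 mL × 4040 mL ÷ 100 = 46.06 g
L-arginine: 1.01 g/L × 4.04 L = 4.08 g
L-leucine: 0.087% w/v = 0.87 g/L → 0.87 × 4.04 L = 3.51 g
gellan gum: 0.504 g per 100 mL × 4040 mL ÷ 100 = 20.36 g
soluble starch: 24.7 g/L × 4.04 L = 99.79 g
sodium thiosulfate: 2.98 g/L × 4.04 L = 12.04 g

beef extract 46.06 g; L-arginine 4.08 g; L-leucine 3.51 g; gellan gum 20.36 g; soluble starch 99.79 g; sodium thiosulfate 12.04 g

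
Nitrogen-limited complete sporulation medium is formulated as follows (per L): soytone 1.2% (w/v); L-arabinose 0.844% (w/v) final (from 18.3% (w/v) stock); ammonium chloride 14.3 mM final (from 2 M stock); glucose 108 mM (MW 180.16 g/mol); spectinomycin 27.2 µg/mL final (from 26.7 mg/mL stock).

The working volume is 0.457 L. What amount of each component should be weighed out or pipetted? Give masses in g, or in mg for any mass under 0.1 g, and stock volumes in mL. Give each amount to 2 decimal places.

soytone 5.48 g; L-arabinose 21.08 mL; ammonium chloride 3.27 mL; glucose 8.89 g; spectinomycin 0.47 mL

Working volume: 0.457 L.
soytone: 1.2 g per 100 mL × 457 mL ÷ 100 = 5.48 g
L-arabinose: dilute stock: 0.844% ÷ 18.3% × 457 mL = 21.08 mL
ammonium chloride: dilute stock: 14.3 mM × 457 mL ÷ 2000 mM = 3.27 mL
glucose: 108 mmol/L × 180.16 g/mol × 0.457 L ÷ 1000 = 8.89 g
spectinomycin: C1V1 = C2V2 → 27.2 µg/mL × 457 mL ÷ 26700 µg/mL = 0.47 mL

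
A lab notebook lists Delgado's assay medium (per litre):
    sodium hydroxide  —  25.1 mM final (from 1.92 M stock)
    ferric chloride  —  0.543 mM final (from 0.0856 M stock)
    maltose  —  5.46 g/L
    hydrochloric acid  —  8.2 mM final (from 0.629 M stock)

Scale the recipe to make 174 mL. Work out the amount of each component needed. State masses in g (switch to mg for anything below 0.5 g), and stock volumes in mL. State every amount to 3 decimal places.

Scale factor relative to 1 L: 0.174.
sodium hydroxide: V = C2·V2/C1 = 25.1 mM × 174 mL ÷ 1920 mM = 2.275 mL
ferric chloride: dilute stock: 0.543 mM × 174 mL ÷ 85.6 mM = 1.104 mL
maltose: 5.46 g/L × 0.174 L = 0.950 g
hydrochloric acid: C1V1 = C2V2 → 8.2 mM × 174 mL ÷ 629 mM = 2.268 mL

sodium hydroxide 2.275 mL; ferric chloride 1.104 mL; maltose 0.950 g; hydrochloric acid 2.268 mL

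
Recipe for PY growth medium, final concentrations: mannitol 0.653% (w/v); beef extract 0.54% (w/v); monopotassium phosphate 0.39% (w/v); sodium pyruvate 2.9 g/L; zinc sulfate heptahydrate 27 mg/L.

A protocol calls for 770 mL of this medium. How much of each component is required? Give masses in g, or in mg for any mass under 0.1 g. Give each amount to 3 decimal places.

Scale factor relative to 1 L: 0.77.
mannitol: 0.653 g per 100 mL × 770 mL ÷ 100 = 5.028 g
beef extract: 0.54% w/v = 5.4 g/L → 5.4 × 0.77 L = 4.158 g
monopotassium phosphate: 0.39 g per 100 mL × 770 mL ÷ 100 = 3.003 g
sodium pyruvate: 2.9 g/L × 0.77 L = 2.233 g
zinc sulfate heptahydrate: 27 mg/L × 0.77 L = 20.790 mg

mannitol 5.028 g; beef extract 4.158 g; monopotassium phosphate 3.003 g; sodium pyruvate 2.233 g; zinc sulfate heptahydrate 20.790 mg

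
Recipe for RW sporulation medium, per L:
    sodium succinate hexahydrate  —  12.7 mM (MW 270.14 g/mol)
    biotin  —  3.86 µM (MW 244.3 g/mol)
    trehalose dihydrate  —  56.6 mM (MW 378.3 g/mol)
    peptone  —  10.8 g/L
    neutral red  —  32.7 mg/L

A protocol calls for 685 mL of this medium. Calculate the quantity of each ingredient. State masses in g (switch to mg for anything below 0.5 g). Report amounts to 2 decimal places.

Target volume = 685 mL = 0.685 L.
sodium succinate hexahydrate: 12.7 mmol/L × 270.14 g/mol × 0.685 L ÷ 1000 = 2.35 g
biotin: 3.86 µmol/L × 244.3 g/mol × 0.685 L ÷ 1000 = 0.65 mg
trehalose dihydrate: 56.6 mmol/L × 378.3 g/mol × 0.685 L ÷ 1000 = 14.67 g
peptone: 10.8 g/L × 0.685 L = 7.40 g
neutral red: 32.7 mg/L × 0.685 L = 22.40 mg

sodium succinate hexahydrate 2.35 g; biotin 0.65 mg; trehalose dihydrate 14.67 g; peptone 7.40 g; neutral red 22.40 mg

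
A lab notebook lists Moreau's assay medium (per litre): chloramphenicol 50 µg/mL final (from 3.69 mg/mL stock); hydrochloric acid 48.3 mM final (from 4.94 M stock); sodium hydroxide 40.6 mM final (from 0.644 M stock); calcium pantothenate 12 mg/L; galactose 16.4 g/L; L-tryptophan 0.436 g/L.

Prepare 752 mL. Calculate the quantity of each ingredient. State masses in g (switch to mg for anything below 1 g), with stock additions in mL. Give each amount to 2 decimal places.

chloramphenicol 10.19 mL; hydrochloric acid 7.35 mL; sodium hydroxide 47.41 mL; calcium pantothenate 9.02 mg; galactose 12.33 g; L-tryptophan 327.87 mg

Target volume = 752 mL = 0.752 L.
chloramphenicol: V = C2·V2/C1 = 50 µg/mL × 752 mL ÷ 3690 µg/mL = 10.19 mL
hydrochloric acid: V = C2·V2/C1 = 48.3 mM × 752 mL ÷ 4940 mM = 7.35 mL
sodium hydroxide: dilute stock: 40.6 mM × 752 mL ÷ 644 mM = 47.41 mL
calcium pantothenate: 12 mg/L × 0.752 L = 9.02 mg
galactose: 16.4 g/L × 0.752 L = 12.33 g
L-tryptophan: 0.436 g/L × 0.752 L = 0.327872 g = 327.87 mg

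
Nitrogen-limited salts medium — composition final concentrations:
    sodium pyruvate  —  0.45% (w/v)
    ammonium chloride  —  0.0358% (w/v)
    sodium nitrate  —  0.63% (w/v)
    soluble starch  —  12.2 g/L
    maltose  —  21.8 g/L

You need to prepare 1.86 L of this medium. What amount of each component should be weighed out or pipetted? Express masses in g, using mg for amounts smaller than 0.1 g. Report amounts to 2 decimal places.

Working volume: 1.86 L.
sodium pyruvate: 0.45% w/v = 4.5 g/L → 4.5 × 1.86 L = 8.37 g
ammonium chloride: 0.0358% w/v = 0.358 g/L → 0.358 × 1.86 L = 0.67 g
sodium nitrate: 0.63 g per 100 mL × 1860 mL ÷ 100 = 11.72 g
soluble starch: 12.2 g/L × 1.86 L = 22.69 g
maltose: 21.8 g/L × 1.86 L = 40.55 g

sodium pyruvate 8.37 g; ammonium chloride 0.67 g; sodium nitrate 11.72 g; soluble starch 22.69 g; maltose 40.55 g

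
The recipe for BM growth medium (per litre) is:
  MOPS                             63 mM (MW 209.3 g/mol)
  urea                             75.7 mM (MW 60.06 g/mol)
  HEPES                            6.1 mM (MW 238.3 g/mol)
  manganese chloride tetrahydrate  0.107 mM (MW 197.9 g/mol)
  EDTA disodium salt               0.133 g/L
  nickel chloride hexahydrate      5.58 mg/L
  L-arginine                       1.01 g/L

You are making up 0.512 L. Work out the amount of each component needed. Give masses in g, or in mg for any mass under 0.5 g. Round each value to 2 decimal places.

Working volume: 0.512 L.
MOPS: 63 mmol/L × 209.3 g/mol × 0.512 L ÷ 1000 = 6.75 g
urea: 75.7 mmol/L × 60.06 g/mol × 0.512 L ÷ 1000 = 2.33 g
HEPES: 6.1 mmol/L × 238.3 g/mol × 0.512 L ÷ 1000 = 0.74 g
manganese chloride tetrahydrate: 0.107 mmol/L × 197.9 mg/mmol × 0.512 L = 10.84 mg
EDTA disodium salt: 0.133 g/L × 0.512 L = 0.068096 g = 68.10 mg
nickel chloride hexahydrate: 5.58 mg/L × 0.512 L = 2.86 mg
L-arginine: 1.01 g/L × 0.512 L = 0.52 g

MOPS 6.75 g; urea 2.33 g; HEPES 0.74 g; manganese chloride tetrahydrate 10.84 mg; EDTA disodium salt 68.10 mg; nickel chloride hexahydrate 2.86 mg; L-arginine 0.52 g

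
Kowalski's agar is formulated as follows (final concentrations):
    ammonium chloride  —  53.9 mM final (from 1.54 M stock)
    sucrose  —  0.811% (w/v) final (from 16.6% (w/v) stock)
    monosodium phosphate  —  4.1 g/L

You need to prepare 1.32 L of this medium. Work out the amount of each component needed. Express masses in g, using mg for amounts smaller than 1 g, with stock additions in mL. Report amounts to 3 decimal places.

Scale factor relative to 1 L: 1.32.
ammonium chloride: dilute stock: 53.9 mM × 1320 mL ÷ 1540 mM = 46.200 mL
sucrose: dilute stock: 0.811% ÷ 16.6% × 1320 mL = 64.489 mL
monosodium phosphate: 4.1 g/L × 1.32 L = 5.412 g

ammonium chloride 46.200 mL; sucrose 64.489 mL; monosodium phosphate 5.412 g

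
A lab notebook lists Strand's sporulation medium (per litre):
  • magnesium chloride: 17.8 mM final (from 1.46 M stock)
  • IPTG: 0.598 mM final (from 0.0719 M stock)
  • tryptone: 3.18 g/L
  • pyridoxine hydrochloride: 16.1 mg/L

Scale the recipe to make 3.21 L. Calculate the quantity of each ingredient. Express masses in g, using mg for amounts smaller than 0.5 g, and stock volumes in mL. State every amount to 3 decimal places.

Working volume: 3.21 L.
magnesium chloride: C1V1 = C2V2 → 17.8 mM × 3210 mL ÷ 1460 mM = 39.136 mL
IPTG: C1V1 = C2V2 → 0.598 mM × 3210 mL ÷ 71.9 mM = 26.698 mL
tryptone: 3.18 g/L × 3.21 L = 10.208 g
pyridoxine hydrochloride: 16.1 mg/L × 3.21 L = 51.681 mg

magnesium chloride 39.136 mL; IPTG 26.698 mL; tryptone 10.208 g; pyridoxine hydrochloride 51.681 mg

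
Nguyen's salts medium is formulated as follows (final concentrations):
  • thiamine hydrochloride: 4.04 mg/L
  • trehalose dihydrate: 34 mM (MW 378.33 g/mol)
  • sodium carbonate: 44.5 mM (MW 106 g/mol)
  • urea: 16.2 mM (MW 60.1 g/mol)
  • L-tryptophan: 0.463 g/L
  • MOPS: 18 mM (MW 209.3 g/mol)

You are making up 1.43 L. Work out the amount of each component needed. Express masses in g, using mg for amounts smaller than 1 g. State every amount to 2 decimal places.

thiamine hydrochloride 5.78 mg; trehalose dihydrate 18.39 g; sodium carbonate 6.75 g; urea 1.39 g; L-tryptophan 662.09 mg; MOPS 5.39 g

Scale factor relative to 1 L: 1.43.
thiamine hydrochloride: 4.04 mg/L × 1.43 L = 5.78 mg
trehalose dihydrate: 34 mmol/L × 378.33 g/mol × 1.43 L ÷ 1000 = 18.39 g
sodium carbonate: 44.5 mmol/L × 106 g/mol × 1.43 L ÷ 1000 = 6.75 g
urea: 16.2 mmol/L × 60.1 g/mol × 1.43 L ÷ 1000 = 1.39 g
L-tryptophan: 0.463 g/L × 1.43 L = 0.66209 g = 662.09 mg
MOPS: 18 mmol/L × 209.3 g/mol × 1.43 L ÷ 1000 = 5.39 g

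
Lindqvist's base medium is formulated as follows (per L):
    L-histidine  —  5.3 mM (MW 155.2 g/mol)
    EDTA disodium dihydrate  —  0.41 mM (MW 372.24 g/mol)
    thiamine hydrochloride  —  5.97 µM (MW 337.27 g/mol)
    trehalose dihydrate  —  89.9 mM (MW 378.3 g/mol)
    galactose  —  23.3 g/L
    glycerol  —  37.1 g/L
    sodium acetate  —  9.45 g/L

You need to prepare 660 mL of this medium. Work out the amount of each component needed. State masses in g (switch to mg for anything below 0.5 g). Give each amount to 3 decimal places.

Target volume = 660 mL = 0.66 L.
L-histidine: 5.3 mmol/L × 155.2 g/mol × 0.66 L ÷ 1000 = 0.543 g
EDTA disodium dihydrate: 0.41 mmol/L × 372.24 mg/mmol × 0.66 L = 100.728 mg
thiamine hydrochloride: 5.97 µmol/L × 337.27 g/mol × 0.66 L ÷ 1000 = 1.329 mg
trehalose dihydrate: 89.9 mmol/L × 378.3 g/mol × 0.66 L ÷ 1000 = 22.446 g
galactose: 23.3 g/L × 0.66 L = 15.378 g
glycerol: 37.1 g/L × 0.66 L = 24.486 g
sodium acetate: 9.45 g/L × 0.66 L = 6.237 g

L-histidine 0.543 g; EDTA disodium dihydrate 100.728 mg; thiamine hydrochloride 1.329 mg; trehalose dihydrate 22.446 g; galactose 15.378 g; glycerol 24.486 g; sodium acetate 6.237 g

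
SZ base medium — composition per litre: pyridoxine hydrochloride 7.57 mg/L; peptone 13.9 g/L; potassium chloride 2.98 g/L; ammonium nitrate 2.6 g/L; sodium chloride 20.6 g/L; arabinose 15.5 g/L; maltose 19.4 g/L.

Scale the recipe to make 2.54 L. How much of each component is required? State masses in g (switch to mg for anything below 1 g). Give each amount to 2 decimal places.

Scale factor relative to 1 L: 2.54.
pyridoxine hydrochloride: 7.57 mg/L × 2.54 L = 19.23 mg
peptone: 13.9 g/L × 2.54 L = 35.31 g
potassium chloride: 2.98 g/L × 2.54 L = 7.57 g
ammonium nitrate: 2.6 g/L × 2.54 L = 6.60 g
sodium chloride: 20.6 g/L × 2.54 L = 52.32 g
arabinose: 15.5 g/L × 2.54 L = 39.37 g
maltose: 19.4 g/L × 2.54 L = 49.28 g

pyridoxine hydrochloride 19.23 mg; peptone 35.31 g; potassium chloride 7.57 g; ammonium nitrate 6.60 g; sodium chloride 52.32 g; arabinose 39.37 g; maltose 49.28 g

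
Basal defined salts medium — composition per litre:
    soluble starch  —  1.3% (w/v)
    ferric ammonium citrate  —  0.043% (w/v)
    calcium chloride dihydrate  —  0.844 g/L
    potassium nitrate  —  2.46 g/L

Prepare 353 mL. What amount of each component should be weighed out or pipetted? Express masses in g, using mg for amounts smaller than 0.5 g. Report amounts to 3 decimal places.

soluble starch 4.589 g; ferric ammonium citrate 151.790 mg; calcium chloride dihydrate 297.932 mg; potassium nitrate 0.868 g

Scale factor relative to 1 L: 0.353.
soluble starch: 1.3% w/v = 13 g/L → 13 × 0.353 L = 4.589 g
ferric ammonium citrate: 0.043% w/v = 0.43 g/L → 0.43 × 0.353 L = 0.15179 g = 151.790 mg
calcium chloride dihydrate: 0.844 g/L × 0.353 L = 0.297932 g = 297.932 mg
potassium nitrate: 2.46 g/L × 0.353 L = 0.868 g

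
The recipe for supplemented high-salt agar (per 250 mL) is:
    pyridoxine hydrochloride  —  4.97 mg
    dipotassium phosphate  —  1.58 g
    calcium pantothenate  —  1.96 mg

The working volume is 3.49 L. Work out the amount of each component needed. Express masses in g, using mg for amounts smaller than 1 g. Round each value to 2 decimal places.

pyridoxine hydrochloride 69.38 mg; dipotassium phosphate 22.06 g; calcium pantothenate 27.36 mg

Ratio of target to recipe volume: 3490 / 250 = 13.96.
pyridoxine hydrochloride: 4.97 mg × (3490 mL / 250 mL) = 69.38 mg
dipotassium phosphate: 1.58 g × (3490 mL / 250 mL) = 22.06 g
calcium pantothenate: 1.96 mg × (3490 mL / 250 mL) = 27.36 mg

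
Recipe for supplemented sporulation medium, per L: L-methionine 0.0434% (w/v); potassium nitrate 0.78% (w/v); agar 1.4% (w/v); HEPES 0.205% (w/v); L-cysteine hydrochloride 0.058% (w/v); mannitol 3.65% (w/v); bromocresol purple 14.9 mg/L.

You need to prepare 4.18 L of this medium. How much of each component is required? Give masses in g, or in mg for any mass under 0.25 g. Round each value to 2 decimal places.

L-methionine 1.81 g; potassium nitrate 32.60 g; agar 58.52 g; HEPES 8.57 g; L-cysteine hydrochloride 2.42 g; mannitol 152.57 g; bromocresol purple 62.28 mg

Scale factor relative to 1 L: 4.18.
L-methionine: 0.0434% w/v = 0.434 g/L → 0.434 × 4.18 L = 1.81 g
potassium nitrate: 0.78 g per 100 mL × 4180 mL ÷ 100 = 32.60 g
agar: 1.4 g per 100 mL × 4180 mL ÷ 100 = 58.52 g
HEPES: 0.205% w/v = 2.05 g/L → 2.05 × 4.18 L = 8.57 g
L-cysteine hydrochloride: 0.058 g per 100 mL × 4180 mL ÷ 100 = 2.42 g
mannitol: 3.65% w/v = 36.5 g/L → 36.5 × 4.18 L = 152.57 g
bromocresol purple: 14.9 mg/L × 4.18 L = 62.28 mg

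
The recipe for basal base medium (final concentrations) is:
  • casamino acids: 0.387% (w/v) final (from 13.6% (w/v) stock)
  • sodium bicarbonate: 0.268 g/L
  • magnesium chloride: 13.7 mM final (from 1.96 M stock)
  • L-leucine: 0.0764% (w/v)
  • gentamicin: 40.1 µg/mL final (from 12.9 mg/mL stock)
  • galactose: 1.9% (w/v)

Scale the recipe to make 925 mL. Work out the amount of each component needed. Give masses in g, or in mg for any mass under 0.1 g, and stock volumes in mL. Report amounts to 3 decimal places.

Working volume: 925 mL = 0.925 L.
casamino acids: dilute stock: 0.387% ÷ 13.6% × 925 mL = 26.322 mL
sodium bicarbonate: 0.268 g/L × 0.925 L = 0.248 g
magnesium chloride: dilute stock: 13.7 mM × 925 mL ÷ 1960 mM = 6.466 mL
L-leucine: 0.0764 g per 100 mL × 925 mL ÷ 100 = 0.707 g
gentamicin: dilute stock: 40.1 µg/mL × 925 mL ÷ 12900 µg/mL = 2.875 mL
galactose: 1.9% w/v = 19 g/L → 19 × 0.925 L = 17.575 g

casamino acids 26.322 mL; sodium bicarbonate 0.248 g; magnesium chloride 6.466 mL; L-leucine 0.707 g; gentamicin 2.875 mL; galactose 17.575 g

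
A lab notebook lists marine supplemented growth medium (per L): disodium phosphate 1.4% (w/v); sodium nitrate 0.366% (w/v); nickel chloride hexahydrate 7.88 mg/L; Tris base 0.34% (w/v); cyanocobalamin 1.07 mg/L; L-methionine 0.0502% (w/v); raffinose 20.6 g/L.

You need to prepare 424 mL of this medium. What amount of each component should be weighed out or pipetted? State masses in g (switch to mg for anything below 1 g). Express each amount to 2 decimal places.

Scale factor relative to 1 L: 0.424.
disodium phosphate: 1.4 g per 100 mL × 424 mL ÷ 100 = 5.94 g
sodium nitrate: 0.366 g per 100 mL × 424 mL ÷ 100 = 1.55 g
nickel chloride hexahydrate: 7.88 mg/L × 0.424 L = 3.34 mg
Tris base: 0.34% w/v = 3.4 g/L → 3.4 × 0.424 L = 1.44 g
cyanocobalamin: 1.07 mg/L × 0.424 L = 0.45 mg
L-methionine: 0.0502% w/v = 0.502 g/L → 0.502 × 0.424 L = 0.212848 g = 212.85 mg
raffinose: 20.6 g/L × 0.424 L = 8.73 g

disodium phosphate 5.94 g; sodium nitrate 1.55 g; nickel chloride hexahydrate 3.34 mg; Tris base 1.44 g; cyanocobalamin 0.45 mg; L-methionine 212.85 mg; raffinose 8.73 g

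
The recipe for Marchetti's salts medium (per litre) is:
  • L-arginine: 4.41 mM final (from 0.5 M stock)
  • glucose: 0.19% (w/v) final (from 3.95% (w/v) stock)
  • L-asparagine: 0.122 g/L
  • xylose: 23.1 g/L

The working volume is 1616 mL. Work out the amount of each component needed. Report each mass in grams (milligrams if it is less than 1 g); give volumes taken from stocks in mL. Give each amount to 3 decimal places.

L-arginine 14.253 mL; glucose 77.732 mL; L-asparagine 197.152 mg; xylose 37.330 g

Working volume: 1616 mL = 1.616 L.
L-arginine: V = C2·V2/C1 = 4.41 mM × 1616 mL ÷ 500 mM = 14.253 mL
glucose: dilute stock: 0.19% ÷ 3.95% × 1616 mL = 77.732 mL
L-asparagine: 0.122 g/L × 1.616 L = 0.197152 g = 197.152 mg
xylose: 23.1 g/L × 1.616 L = 37.330 g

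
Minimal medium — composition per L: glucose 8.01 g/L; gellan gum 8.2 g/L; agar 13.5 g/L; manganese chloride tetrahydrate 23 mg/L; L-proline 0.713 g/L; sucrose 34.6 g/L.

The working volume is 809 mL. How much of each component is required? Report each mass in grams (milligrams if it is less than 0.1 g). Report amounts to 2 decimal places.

glucose 6.48 g; gellan gum 6.63 g; agar 10.92 g; manganese chloride tetrahydrate 18.61 mg; L-proline 0.58 g; sucrose 27.99 g

Scale factor relative to 1 L: 0.809.
glucose: 8.01 g/L × 0.809 L = 6.48 g
gellan gum: 8.2 g/L × 0.809 L = 6.63 g
agar: 13.5 g/L × 0.809 L = 10.92 g
manganese chloride tetrahydrate: 23 mg/L × 0.809 L = 18.61 mg
L-proline: 0.713 g/L × 0.809 L = 0.58 g
sucrose: 34.6 g/L × 0.809 L = 27.99 g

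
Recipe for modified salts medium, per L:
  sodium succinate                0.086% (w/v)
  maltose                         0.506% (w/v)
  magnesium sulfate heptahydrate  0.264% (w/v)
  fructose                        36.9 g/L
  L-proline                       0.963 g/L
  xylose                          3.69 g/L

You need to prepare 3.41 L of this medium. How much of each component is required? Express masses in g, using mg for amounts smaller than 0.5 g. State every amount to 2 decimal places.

Working volume: 3.41 L.
sodium succinate: 0.086 g per 100 mL × 3410 mL ÷ 100 = 2.93 g
maltose: 0.506 g per 100 mL × 3410 mL ÷ 100 = 17.25 g
magnesium sulfate heptahydrate: 0.264% w/v = 2.64 g/L → 2.64 × 3.41 L = 9.00 g
fructose: 36.9 g/L × 3.41 L = 125.83 g
L-proline: 0.963 g/L × 3.41 L = 3.28 g
xylose: 3.69 g/L × 3.41 L = 12.58 g

sodium succinate 2.93 g; maltose 17.25 g; magnesium sulfate heptahydrate 9.00 g; fructose 125.83 g; L-proline 3.28 g; xylose 12.58 g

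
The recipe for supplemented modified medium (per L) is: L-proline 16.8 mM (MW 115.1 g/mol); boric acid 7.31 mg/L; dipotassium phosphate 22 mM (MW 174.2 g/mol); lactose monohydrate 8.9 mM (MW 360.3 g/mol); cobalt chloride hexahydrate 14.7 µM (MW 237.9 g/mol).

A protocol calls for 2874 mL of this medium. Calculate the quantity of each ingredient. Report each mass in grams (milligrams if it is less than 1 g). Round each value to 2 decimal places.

L-proline 5.56 g; boric acid 21.01 mg; dipotassium phosphate 11.01 g; lactose monohydrate 9.22 g; cobalt chloride hexahydrate 10.05 mg

Working volume: 2874 mL = 2.874 L.
L-proline: 16.8 mmol/L × 115.1 g/mol × 2.874 L ÷ 1000 = 5.56 g
boric acid: 7.31 mg/L × 2.874 L = 21.01 mg
dipotassium phosphate: 22 mmol/L × 174.2 g/mol × 2.874 L ÷ 1000 = 11.01 g
lactose monohydrate: 8.9 mmol/L × 360.3 g/mol × 2.874 L ÷ 1000 = 9.22 g
cobalt chloride hexahydrate: 14.7 µmol/L × 237.9 g/mol × 2.874 L ÷ 1000 = 10.05 mg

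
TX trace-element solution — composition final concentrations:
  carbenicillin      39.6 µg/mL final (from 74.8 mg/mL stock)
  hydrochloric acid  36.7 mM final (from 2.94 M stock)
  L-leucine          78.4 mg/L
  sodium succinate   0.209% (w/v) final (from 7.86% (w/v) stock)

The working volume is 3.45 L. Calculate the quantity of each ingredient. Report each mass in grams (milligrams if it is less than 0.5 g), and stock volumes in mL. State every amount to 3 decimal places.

Working volume: 3.45 L.
carbenicillin: C1V1 = C2V2 → 39.6 µg/mL × 3450 mL ÷ 74800 µg/mL = 1.826 mL
hydrochloric acid: C1V1 = C2V2 → 36.7 mM × 3450 mL ÷ 2940 mM = 43.066 mL
L-leucine: 78.4 mg/L × 3.45 L = 270.480 mg
sodium succinate: V = C2·V2/C1 = 0.209% ÷ 7.86% × 3450 mL = 91.737 mL

carbenicillin 1.826 mL; hydrochloric acid 43.066 mL; L-leucine 270.480 mg; sodium succinate 91.737 mL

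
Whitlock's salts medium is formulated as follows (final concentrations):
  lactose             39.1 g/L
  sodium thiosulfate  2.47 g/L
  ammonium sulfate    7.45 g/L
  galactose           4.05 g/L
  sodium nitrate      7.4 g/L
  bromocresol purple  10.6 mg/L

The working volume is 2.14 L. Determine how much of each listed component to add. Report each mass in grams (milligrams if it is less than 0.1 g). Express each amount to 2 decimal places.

lactose 83.67 g; sodium thiosulfate 5.29 g; ammonium sulfate 15.94 g; galactose 8.67 g; sodium nitrate 15.84 g; bromocresol purple 22.68 mg

Scale factor relative to 1 L: 2.14.
lactose: 39.1 g/L × 2.14 L = 83.67 g
sodium thiosulfate: 2.47 g/L × 2.14 L = 5.29 g
ammonium sulfate: 7.45 g/L × 2.14 L = 15.94 g
galactose: 4.05 g/L × 2.14 L = 8.67 g
sodium nitrate: 7.4 g/L × 2.14 L = 15.84 g
bromocresol purple: 10.6 mg/L × 2.14 L = 22.68 mg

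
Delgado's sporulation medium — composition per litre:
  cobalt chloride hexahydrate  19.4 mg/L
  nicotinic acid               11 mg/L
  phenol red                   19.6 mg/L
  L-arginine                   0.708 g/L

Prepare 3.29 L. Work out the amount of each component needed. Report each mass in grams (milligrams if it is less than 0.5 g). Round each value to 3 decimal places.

cobalt chloride hexahydrate 63.826 mg; nicotinic acid 36.190 mg; phenol red 64.484 mg; L-arginine 2.329 g

Working volume: 3.29 L.
cobalt chloride hexahydrate: 19.4 mg/L × 3.29 L = 63.826 mg
nicotinic acid: 11 mg/L × 3.29 L = 36.190 mg
phenol red: 19.6 mg/L × 3.29 L = 64.484 mg
L-arginine: 0.708 g/L × 3.29 L = 2.329 g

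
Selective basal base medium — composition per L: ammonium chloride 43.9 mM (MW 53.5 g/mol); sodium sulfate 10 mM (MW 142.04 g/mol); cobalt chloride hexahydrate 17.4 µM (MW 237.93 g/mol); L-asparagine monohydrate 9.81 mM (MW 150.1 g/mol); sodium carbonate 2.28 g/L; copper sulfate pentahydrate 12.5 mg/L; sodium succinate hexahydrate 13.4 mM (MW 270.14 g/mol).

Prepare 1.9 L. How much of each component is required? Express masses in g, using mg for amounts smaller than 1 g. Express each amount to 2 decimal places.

ammonium chloride 4.46 g; sodium sulfate 2.70 g; cobalt chloride hexahydrate 7.87 mg; L-asparagine monohydrate 2.80 g; sodium carbonate 4.33 g; copper sulfate pentahydrate 23.75 mg; sodium succinate hexahydrate 6.88 g

Scale factor relative to 1 L: 1.9.
ammonium chloride: 43.9 mmol/L × 53.5 g/mol × 1.9 L ÷ 1000 = 4.46 g
sodium sulfate: 10 mmol/L × 142.04 g/mol × 1.9 L ÷ 1000 = 2.70 g
cobalt chloride hexahydrate: 17.4 µmol/L × 237.93 g/mol × 1.9 L ÷ 1000 = 7.87 mg
L-asparagine monohydrate: 9.81 mmol/L × 150.1 g/mol × 1.9 L ÷ 1000 = 2.80 g
sodium carbonate: 2.28 g/L × 1.9 L = 4.33 g
copper sulfate pentahydrate: 12.5 mg/L × 1.9 L = 23.75 mg
sodium succinate hexahydrate: 13.4 mmol/L × 270.14 g/mol × 1.9 L ÷ 1000 = 6.88 g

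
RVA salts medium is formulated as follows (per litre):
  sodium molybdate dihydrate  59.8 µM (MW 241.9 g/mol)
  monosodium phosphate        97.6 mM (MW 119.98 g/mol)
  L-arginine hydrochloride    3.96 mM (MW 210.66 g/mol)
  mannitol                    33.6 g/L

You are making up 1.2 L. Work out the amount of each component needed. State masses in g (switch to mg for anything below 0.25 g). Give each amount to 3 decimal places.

sodium molybdate dihydrate 17.359 mg; monosodium phosphate 14.052 g; L-arginine hydrochloride 1.001 g; mannitol 40.320 g

Working volume: 1.2 L.
sodium molybdate dihydrate: 59.8 µmol/L × 241.9 g/mol × 1.2 L ÷ 1000 = 17.359 mg
monosodium phosphate: 97.6 mmol/L × 119.98 g/mol × 1.2 L ÷ 1000 = 14.052 g
L-arginine hydrochloride: 3.96 mmol/L × 210.66 g/mol × 1.2 L ÷ 1000 = 1.001 g
mannitol: 33.6 g/L × 1.2 L = 40.320 g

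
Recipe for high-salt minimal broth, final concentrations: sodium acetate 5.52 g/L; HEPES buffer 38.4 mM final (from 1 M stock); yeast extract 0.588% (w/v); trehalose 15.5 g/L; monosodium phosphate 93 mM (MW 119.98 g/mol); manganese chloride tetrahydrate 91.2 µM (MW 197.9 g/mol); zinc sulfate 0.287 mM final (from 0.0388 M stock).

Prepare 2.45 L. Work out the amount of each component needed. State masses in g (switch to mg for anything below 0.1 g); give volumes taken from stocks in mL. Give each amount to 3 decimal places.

Scale factor relative to 1 L: 2.45.
sodium acetate: 5.52 g/L × 2.45 L = 13.524 g
HEPES buffer: C1V1 = C2V2 → 38.4 mM × 2450 mL ÷ 1000 mM = 94.080 mL
yeast extract: 0.588% w/v = 5.88 g/L → 5.88 × 2.45 L = 14.406 g
trehalose: 15.5 g/L × 2.45 L = 37.975 g
monosodium phosphate: 93 mmol/L × 119.98 g/mol × 2.45 L ÷ 1000 = 27.337 g
manganese chloride tetrahydrate: 91.2 µmol/L × 197.9 g/mol × 2.45 L ÷ 1000 = 44.219 mg
zinc sulfate: V = C2·V2/C1 = 0.287 mM × 2450 mL ÷ 38.8 mM = 18.122 mL

sodium acetate 13.524 g; HEPES buffer 94.080 mL; yeast extract 14.406 g; trehalose 37.975 g; monosodium phosphate 27.337 g; manganese chloride tetrahydrate 44.219 mg; zinc sulfate 18.122 mL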